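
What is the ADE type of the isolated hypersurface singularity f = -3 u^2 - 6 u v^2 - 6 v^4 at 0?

A_{3}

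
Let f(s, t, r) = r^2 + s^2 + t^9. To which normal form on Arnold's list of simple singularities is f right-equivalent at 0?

A_8

The Hessian of f at 0 is [[2, 0, 0], [0, 0, 0], [0, 0, 2]] with rank 2, so corank 1. A Groebner basis of the Jacobian ideal J(f) in C{s,t,r} is {t^8, s, r}; counting standard monomials gives mu = 8. Corank 1: A-series; mu = 8 gives A_8.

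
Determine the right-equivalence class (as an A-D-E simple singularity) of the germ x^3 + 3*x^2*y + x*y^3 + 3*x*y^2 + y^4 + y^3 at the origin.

E_7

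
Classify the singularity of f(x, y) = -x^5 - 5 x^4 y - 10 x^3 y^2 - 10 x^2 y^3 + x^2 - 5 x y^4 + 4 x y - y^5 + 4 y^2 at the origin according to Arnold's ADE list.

A_4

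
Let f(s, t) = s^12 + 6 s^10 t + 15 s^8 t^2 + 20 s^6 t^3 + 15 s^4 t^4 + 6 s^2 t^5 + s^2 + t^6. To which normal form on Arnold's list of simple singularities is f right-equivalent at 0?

A5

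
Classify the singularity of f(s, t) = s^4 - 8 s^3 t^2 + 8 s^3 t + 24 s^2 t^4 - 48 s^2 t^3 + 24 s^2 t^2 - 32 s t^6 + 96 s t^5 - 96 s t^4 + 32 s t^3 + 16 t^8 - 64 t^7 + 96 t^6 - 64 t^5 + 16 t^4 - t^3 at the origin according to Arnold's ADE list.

E_{6}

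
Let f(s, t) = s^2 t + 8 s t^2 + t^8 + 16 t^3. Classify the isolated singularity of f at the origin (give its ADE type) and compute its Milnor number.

Type D_{9}, Milnor number mu = 9.

The Hessian of f at 0 has rank 0. Corank 2; j^3 = t*(s + 4*t)^2 has shape L^2 M (L != M), so D-series; mu = 9 gives D_9.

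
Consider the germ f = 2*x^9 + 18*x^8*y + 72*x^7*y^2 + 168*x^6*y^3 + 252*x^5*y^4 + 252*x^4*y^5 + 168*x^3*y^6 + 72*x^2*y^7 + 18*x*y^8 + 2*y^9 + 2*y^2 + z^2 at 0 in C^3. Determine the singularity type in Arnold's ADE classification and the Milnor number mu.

Type A8, Milnor number mu = 8.

The Hessian of f at 0 has rank 2. Corank 1: A-series; mu = 8 gives A_8.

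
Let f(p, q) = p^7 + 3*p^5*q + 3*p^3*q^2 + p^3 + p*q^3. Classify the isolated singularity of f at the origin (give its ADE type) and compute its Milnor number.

Type E_{7}, Milnor number mu = 7.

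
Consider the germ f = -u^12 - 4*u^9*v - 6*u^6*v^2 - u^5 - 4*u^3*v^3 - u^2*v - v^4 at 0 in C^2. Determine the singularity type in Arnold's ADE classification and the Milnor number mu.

The Hessian of f at 0 has rank 0. Corank 2; j^3 = -u^2*v has shape L^2 M (L != M), so D-series; mu = 5 gives D_5.

Type D_5, Milnor number mu = 5.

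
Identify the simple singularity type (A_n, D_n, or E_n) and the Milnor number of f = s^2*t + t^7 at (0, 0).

Type D8, Milnor number mu = 8.

The Hessian of f at 0 is [[0, 0], [0, 0]] with rank 0, so corank 2. A Groebner basis of the Jacobian ideal J(f) in C{s,t} is {s^2/7 + t^6, s^3, s*t}; counting standard monomials gives mu = 8. Corank 2; j^3 = s^2*t has shape L^2 M (L != M), so D-series; mu = 8 gives D_8.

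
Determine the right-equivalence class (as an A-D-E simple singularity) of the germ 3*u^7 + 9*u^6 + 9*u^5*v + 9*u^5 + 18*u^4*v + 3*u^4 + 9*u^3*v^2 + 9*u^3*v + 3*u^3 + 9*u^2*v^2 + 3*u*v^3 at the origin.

E_{7}

The Hessian of f at 0 has rank 0. Corank 2; j^3 = 3*u^3 is a perfect cube, so E-series; the 4-jet and mu = 7 give E_7.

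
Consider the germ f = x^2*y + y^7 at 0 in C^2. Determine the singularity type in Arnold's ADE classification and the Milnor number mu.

Type D_{8}, Milnor number mu = 8.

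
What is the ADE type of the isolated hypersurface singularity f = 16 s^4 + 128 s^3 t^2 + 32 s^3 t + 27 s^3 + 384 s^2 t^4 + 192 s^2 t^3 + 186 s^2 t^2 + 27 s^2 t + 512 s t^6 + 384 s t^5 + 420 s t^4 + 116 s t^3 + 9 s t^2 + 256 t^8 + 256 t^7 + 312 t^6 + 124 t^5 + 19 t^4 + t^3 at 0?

The Hessian of f at 0 has rank 0. Corank 2; j^3 = (3*s + t)^3 is a perfect cube, so E-series; the 4-jet and mu = 6 give E_6.

E_6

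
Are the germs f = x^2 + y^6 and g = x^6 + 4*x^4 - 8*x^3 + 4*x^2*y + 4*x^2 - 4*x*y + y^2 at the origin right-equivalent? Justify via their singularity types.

The Hessian of f at 0 has rank 1. Corank 1: A-series; mu = 5 gives A_5. The Hessian of g at 0 has rank 1. Corank 1: A-series; mu = 5 gives A_5. Both have type A_5, hence right-equivalent.

Yes.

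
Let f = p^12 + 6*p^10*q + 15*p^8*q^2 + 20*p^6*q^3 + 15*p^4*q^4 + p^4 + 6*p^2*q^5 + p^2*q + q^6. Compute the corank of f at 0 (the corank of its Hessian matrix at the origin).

2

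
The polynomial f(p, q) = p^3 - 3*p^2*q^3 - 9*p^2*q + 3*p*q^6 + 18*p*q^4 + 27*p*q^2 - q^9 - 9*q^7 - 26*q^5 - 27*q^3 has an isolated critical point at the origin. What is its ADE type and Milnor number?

The Hessian of f at 0 is [[0, 0], [0, 0]] with rank 0, so corank 2. A Groebner basis of the Jacobian ideal J(f) in C{p,q} is {-p^2/2 + p*q^3 + 3*p*q - 9*q^2/2, q^4, p^3 - 27*p*q^2 + 54*q^3, p^2*q - 6*p*q^2 + 9*q^3}; counting standard monomials gives mu = 8. Corank 2; j^3 = (p - 3*q)^3 is a perfect cube, so E-series; the 5-jet and mu = 8 give E_8.

Type E_8, Milnor number mu = 8.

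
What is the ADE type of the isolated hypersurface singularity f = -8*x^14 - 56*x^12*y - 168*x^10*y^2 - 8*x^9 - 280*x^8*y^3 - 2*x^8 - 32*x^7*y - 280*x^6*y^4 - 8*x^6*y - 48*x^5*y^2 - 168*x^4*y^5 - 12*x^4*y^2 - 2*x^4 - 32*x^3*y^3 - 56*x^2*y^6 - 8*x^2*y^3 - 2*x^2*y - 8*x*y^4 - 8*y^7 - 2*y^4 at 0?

D_5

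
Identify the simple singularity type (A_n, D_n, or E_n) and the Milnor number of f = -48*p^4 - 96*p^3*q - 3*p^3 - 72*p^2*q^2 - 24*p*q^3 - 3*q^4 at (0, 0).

Type E_{6}, Milnor number mu = 6.

The Hessian of f at 0 is [[0, 0], [0, 0]] with rank 0, so corank 2. A Groebner basis of the Jacobian ideal J(f) in C{p,q} is {q^4, p*q^2 + q^3/6, p^2}; counting standard monomials gives mu = 6. Corank 2; j^3 = -3*p^3 is a perfect cube, so E-series; the 4-jet and mu = 6 give E_6.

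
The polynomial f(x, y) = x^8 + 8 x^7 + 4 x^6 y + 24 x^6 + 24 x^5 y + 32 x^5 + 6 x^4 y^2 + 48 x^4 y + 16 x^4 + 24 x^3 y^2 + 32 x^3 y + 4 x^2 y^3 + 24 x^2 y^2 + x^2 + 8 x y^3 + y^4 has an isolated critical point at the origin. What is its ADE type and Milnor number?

Type A_{3}, Milnor number mu = 3.

The Hessian of f at 0 is [[2, 0], [0, 0]] with rank 1, so corank 1. A Groebner basis of the Jacobian ideal J(f) in C{x,y} is {y^3, x}; counting standard monomials gives mu = 3. Corank 1: A-series; mu = 3 gives A_3.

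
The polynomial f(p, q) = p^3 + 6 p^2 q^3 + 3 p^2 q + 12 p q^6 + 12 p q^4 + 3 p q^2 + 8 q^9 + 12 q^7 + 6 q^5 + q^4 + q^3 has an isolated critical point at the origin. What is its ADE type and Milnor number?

Type E_6, Milnor number mu = 6.

The Hessian of f at 0 is [[0, 0], [0, 0]] with rank 0, so corank 2. A Groebner basis of the Jacobian ideal J(f) in C{p,q} is {q^3, p^2 + 2*p*q + q^2}; counting standard monomials gives mu = 6. Corank 2; j^3 = (p + q)^3 is a perfect cube, so E-series; the 4-jet and mu = 6 give E_6.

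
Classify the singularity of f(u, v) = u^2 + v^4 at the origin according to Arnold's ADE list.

The Hessian of f at 0 is [[2, 0], [0, 0]] with rank 1, so corank 1. A Groebner basis of the Jacobian ideal J(f) in C{u,v} is {v^3, u}; counting standard monomials gives mu = 3. Corank 1: A-series; mu = 3 gives A_3.

A3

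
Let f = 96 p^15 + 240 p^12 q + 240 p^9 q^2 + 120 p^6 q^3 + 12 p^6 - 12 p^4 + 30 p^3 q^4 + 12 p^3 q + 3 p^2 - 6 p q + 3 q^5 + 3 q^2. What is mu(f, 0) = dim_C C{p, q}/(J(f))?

The Hessian of f at 0 has rank 1. Corank 1: A-series; mu = 4 gives A_4.

4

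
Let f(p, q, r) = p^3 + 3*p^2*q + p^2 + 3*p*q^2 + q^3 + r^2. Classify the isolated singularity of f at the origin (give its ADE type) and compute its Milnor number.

The Hessian of f at 0 is [[2, 0, 0], [0, 0, 0], [0, 0, 2]] with rank 2, so corank 1. A Groebner basis of the Jacobian ideal J(f) in C{p,q,r} is {q^2, p, r}; counting standard monomials gives mu = 2. Corank 1: A-series; mu = 2 gives A_2.

Type A2, Milnor number mu = 2.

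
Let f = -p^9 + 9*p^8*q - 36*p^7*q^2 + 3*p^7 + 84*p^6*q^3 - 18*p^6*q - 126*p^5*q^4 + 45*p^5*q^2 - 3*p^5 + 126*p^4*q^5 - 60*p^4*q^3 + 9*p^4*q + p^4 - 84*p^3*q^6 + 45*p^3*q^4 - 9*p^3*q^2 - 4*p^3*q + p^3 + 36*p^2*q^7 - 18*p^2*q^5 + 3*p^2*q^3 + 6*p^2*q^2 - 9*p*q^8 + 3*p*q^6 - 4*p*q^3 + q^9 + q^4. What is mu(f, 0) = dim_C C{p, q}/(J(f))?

6

The Hessian of f at 0 is [[0, 0], [0, 0]] with rank 0, so corank 2. A Groebner basis of the Jacobian ideal J(f) in C{p,q} is {q^4, p*q^2 - q^3/3, p^2}; counting standard monomials gives mu = 6. Corank 2; j^3 = p^3 is a perfect cube, so E-series; the 4-jet and mu = 6 give E_6.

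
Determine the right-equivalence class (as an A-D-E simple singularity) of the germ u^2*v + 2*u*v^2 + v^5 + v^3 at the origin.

D_{6}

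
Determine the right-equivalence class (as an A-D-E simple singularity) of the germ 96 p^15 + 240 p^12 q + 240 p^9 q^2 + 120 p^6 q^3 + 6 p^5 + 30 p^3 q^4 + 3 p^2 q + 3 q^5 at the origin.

D6

The Hessian of f at 0 has rank 0. Corank 2; j^3 = 3*p^2*q has shape L^2 M (L != M), so D-series; mu = 6 gives D_6.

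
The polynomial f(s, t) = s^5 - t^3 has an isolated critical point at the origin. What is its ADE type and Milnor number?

The Hessian of f at 0 has rank 0. Corank 2; j^3 = -t^3 is a perfect cube, so E-series; the 5-jet and mu = 8 give E_8.

Type E8, Milnor number mu = 8.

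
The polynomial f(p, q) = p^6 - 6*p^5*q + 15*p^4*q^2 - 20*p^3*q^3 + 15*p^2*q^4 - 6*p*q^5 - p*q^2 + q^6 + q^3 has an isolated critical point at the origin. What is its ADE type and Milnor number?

Type D_{7}, Milnor number mu = 7.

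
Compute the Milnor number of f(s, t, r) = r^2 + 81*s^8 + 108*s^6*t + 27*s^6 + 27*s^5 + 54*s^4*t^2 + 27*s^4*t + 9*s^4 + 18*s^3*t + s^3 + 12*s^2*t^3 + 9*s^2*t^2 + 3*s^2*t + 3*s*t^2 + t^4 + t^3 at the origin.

6

The Hessian of f at 0 has rank 1. Corank 2; j^3 = (s + t)^3 is a perfect cube, so E-series; the 4-jet and mu = 6 give E_6.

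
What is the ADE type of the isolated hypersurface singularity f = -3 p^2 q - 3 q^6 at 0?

D7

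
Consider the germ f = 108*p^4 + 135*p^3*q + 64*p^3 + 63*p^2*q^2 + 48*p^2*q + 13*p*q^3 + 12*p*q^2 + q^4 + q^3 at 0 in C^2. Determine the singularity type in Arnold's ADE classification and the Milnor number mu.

Type E7, Milnor number mu = 7.

The Hessian of f at 0 has rank 0. Corank 2; j^3 = (4*p + q)^3 is a perfect cube, so E-series; the 4-jet and mu = 7 give E_7.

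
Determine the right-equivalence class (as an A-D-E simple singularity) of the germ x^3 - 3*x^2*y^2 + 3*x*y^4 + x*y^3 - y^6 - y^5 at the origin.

E_{7}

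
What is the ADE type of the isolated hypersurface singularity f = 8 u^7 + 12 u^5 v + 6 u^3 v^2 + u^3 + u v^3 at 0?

The Hessian of f at 0 has rank 0. Corank 2; j^3 = u^3 is a perfect cube, so E-series; the 4-jet and mu = 7 give E_7.

E_{7}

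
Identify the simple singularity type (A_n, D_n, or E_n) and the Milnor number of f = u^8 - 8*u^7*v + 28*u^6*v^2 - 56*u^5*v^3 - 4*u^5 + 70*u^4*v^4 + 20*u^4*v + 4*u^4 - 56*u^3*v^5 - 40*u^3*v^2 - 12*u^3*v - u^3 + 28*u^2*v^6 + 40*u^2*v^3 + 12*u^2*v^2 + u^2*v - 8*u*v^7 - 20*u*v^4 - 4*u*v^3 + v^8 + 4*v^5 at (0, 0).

The Hessian of f at 0 is [[0, 0], [0, 0]] with rank 0, so corank 2. A Groebner basis of the Jacobian ideal J(f) in C{u,v} is {u^2*v^2 - 11*u^2*v/2 - u^2/4 + 19*u*v^2/2 + 9*u*v/4 - 9*v^3/2, -19*u^2*v/2 - u^2/2 + u*v^3 + 15*u*v^2 + 7*u*v/2 - 7*v^3, -27*u^2*v/2 - 3*u^2/4 + 20*u*v^2 + 19*u*v/4 + v^4 - 19*v^3/2, u^3 - 3*u^2*v - u^2/2 + 3*u*v^2 + u*v/2 - v^3}; counting standard monomials gives mu = 9. Corank 2; j^3 = -u^2*(u - v) has shape L^2 M (L != M), so D-series; mu = 9 gives D_9.

Type D_{9}, Milnor number mu = 9.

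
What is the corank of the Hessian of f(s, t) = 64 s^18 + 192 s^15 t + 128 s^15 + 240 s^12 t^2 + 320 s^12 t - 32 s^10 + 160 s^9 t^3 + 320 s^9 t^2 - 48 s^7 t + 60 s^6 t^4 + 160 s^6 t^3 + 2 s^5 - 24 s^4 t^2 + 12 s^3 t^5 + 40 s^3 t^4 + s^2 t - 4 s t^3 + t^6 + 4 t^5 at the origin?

2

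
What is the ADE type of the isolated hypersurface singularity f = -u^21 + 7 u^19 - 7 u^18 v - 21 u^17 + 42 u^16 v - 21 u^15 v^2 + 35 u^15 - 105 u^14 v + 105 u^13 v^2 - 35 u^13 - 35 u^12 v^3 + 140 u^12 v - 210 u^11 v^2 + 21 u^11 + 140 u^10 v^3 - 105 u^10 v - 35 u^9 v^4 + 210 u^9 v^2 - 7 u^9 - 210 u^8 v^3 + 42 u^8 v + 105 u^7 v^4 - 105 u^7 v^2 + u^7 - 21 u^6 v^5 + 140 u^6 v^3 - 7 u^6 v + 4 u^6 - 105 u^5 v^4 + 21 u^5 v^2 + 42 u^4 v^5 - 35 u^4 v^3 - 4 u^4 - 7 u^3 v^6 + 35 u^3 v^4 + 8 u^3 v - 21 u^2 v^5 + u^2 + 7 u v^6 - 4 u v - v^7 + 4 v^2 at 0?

The Hessian of f at 0 has rank 1. Corank 1: A-series; mu = 6 gives A_6.

A6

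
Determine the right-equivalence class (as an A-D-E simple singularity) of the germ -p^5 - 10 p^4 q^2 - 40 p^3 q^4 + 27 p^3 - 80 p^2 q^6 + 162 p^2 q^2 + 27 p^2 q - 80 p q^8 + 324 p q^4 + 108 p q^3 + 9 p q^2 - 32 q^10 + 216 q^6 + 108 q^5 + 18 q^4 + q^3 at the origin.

The Hessian of f at 0 is [[0, 0], [0, 0]] with rank 0, so corank 2. A Groebner basis of the Jacobian ideal J(f) in C{p,q} is {-p^2/16 + p*q^3 - p*q^2/4 - p*q/24 - q^3/12 - q^2/144, p^2/4 + p*q^2 + p*q/6 + q^4 + q^3/3 + q^2/36, p^3 + p^2/12 + p*q/18 + q^3/27 + q^2/108, p^2*q - p^2/12 + p*q^2/3 - p*q/18 - q^2/108}; counting standard monomials gives mu = 8. Corank 2; j^3 = (3*p + q)^3 is a perfect cube, so E-series; the 5-jet and mu = 8 give E_8.

E8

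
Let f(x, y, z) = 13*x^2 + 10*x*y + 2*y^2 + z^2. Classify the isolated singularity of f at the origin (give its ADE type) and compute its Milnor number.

Type A1, Milnor number mu = 1.

The Hessian of f at 0 is [[26, 10, 0], [10, 4, 0], [0, 0, 2]] with rank 3, so corank 0. A Groebner basis of the Jacobian ideal J(f) in C{x,y,z} is {x, y, z}; counting standard monomials gives mu = 1. Corank 0: nondegenerate Morse point, so A_1.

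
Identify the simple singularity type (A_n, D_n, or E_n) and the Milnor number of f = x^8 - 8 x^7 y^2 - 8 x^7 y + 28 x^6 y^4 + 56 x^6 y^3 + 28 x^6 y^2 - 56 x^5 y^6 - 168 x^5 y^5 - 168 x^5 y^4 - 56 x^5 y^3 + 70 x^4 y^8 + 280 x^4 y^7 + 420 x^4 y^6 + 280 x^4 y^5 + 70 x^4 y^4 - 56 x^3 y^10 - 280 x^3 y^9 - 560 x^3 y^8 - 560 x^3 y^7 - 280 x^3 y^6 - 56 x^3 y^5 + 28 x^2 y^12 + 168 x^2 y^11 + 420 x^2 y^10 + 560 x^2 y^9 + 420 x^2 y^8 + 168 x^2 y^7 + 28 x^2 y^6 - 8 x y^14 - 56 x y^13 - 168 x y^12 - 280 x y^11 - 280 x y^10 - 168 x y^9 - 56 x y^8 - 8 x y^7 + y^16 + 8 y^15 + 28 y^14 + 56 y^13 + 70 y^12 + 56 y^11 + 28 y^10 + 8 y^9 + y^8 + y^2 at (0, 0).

Type A_7, Milnor number mu = 7.

The Hessian of f at 0 has rank 1. Corank 1: A-series; mu = 7 gives A_7.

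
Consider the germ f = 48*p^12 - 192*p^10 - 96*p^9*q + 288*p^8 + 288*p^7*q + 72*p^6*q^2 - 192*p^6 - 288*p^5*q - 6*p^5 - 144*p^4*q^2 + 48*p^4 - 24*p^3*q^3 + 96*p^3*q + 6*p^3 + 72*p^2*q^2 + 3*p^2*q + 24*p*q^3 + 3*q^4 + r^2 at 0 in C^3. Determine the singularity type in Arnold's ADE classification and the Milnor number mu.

Type D_{5}, Milnor number mu = 5.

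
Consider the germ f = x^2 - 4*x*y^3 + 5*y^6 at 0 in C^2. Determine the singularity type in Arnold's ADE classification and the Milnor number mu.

Type A5, Milnor number mu = 5.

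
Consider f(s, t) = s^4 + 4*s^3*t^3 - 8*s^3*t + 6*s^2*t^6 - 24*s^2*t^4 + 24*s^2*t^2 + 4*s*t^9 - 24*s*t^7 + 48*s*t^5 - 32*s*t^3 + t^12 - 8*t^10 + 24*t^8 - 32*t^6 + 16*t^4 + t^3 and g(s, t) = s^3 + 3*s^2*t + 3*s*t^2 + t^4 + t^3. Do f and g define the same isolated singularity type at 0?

Yes.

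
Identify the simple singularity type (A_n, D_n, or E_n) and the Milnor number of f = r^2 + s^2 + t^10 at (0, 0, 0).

Type A9, Milnor number mu = 9.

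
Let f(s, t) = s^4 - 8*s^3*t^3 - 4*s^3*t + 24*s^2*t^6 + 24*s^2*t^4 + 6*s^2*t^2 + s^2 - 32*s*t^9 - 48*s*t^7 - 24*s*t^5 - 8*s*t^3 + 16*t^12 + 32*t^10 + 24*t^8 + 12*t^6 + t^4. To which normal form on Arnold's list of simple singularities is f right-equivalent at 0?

The Hessian of f at 0 is [[2, 0], [0, 0]] with rank 1, so corank 1. A Groebner basis of the Jacobian ideal J(f) in C{s,t} is {t^3, s}; counting standard monomials gives mu = 3. Corank 1: A-series; mu = 3 gives A_3.

A3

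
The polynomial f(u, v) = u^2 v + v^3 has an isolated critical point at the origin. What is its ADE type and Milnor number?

The Hessian of f at 0 is [[0, 0], [0, 0]] with rank 0, so corank 2. A Groebner basis of the Jacobian ideal J(f) in C{u,v} is {v^3, u^2 + 3*v^2, u*v}; counting standard monomials gives mu = 4. Corank 2; j^3 = v*(u^2 + v^2) splits into three distinct lines over C (the quadratic factor has nonzero discriminant), so D_4.

Type D_4, Milnor number mu = 4.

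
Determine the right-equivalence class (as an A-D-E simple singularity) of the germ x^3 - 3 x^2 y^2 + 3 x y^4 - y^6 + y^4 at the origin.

E_6

The Hessian of f at 0 has rank 0. Corank 2; j^3 = x^3 is a perfect cube, so E-series; the 4-jet and mu = 6 give E_6.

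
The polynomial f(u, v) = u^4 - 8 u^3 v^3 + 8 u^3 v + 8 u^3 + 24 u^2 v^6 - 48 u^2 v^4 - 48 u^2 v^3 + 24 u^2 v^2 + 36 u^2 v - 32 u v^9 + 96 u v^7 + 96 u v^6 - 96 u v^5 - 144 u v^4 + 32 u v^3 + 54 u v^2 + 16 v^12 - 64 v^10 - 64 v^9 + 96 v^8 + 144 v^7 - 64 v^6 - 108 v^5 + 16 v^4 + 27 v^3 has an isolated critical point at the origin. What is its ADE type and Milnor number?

Type E_{6}, Milnor number mu = 6.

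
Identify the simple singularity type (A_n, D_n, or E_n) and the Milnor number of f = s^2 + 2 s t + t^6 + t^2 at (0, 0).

Type A5, Milnor number mu = 5.

The Hessian of f at 0 has rank 1. Corank 1: A-series; mu = 5 gives A_5.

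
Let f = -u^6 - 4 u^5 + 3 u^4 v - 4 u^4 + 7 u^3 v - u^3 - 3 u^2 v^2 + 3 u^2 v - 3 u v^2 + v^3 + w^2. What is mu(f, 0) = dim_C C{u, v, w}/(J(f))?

The Hessian of f at 0 has rank 1. Corank 2; j^3 = -(u - v)^3 is a perfect cube, so E-series; the 4-jet and mu = 7 give E_7.

7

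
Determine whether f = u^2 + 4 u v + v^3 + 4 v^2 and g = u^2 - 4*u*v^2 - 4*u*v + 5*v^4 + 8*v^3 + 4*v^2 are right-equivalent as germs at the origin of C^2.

No.

The Hessian of f at 0 has rank 1. Corank 1: A-series; mu = 2 gives A_2. The Hessian of g at 0 has rank 1. Corank 1: A-series; mu = 3 gives A_3. f is A_2 but g is A_3, hence not right-equivalent.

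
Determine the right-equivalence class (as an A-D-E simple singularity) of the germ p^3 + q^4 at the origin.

The Hessian of f at 0 is [[0, 0], [0, 0]] with rank 0, so corank 2. A Groebner basis of the Jacobian ideal J(f) in C{p,q} is {q^3, p^2}; counting standard monomials gives mu = 6. Corank 2; j^3 = p^3 is a perfect cube, so E-series; the 4-jet and mu = 6 give E_6.

E_{6}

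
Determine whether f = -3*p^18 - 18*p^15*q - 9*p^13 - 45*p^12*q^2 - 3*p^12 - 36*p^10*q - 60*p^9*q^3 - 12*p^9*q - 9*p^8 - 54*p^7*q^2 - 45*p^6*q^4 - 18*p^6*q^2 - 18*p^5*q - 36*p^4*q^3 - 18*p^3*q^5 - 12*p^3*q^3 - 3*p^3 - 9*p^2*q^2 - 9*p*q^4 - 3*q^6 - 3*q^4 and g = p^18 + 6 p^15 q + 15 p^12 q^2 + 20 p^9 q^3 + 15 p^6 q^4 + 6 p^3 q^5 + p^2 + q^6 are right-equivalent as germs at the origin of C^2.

The Hessian of f at 0 has rank 0. Corank 2; j^3 = -3*p^3 is a perfect cube, so E-series; the 4-jet and mu = 6 give E_6. The Hessian of g at 0 has rank 1. Corank 1: A-series; mu = 5 gives A_5. f is E_6 but g is A_5, hence not right-equivalent.

No.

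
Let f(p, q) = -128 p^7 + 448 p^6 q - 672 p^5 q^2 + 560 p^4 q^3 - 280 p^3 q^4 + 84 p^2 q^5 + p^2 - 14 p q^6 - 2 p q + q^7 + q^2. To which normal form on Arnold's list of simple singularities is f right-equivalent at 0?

The Hessian of f at 0 has rank 1. Corank 1: A-series; mu = 6 gives A_6.

A6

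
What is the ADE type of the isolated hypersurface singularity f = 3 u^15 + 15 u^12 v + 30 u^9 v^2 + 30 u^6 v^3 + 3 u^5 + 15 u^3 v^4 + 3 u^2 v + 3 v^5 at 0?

D_{6}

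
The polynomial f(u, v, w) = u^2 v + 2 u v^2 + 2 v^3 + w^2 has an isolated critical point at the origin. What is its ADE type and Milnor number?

The Hessian of f at 0 is [[0, 0, 0], [0, 0, 0], [0, 0, 2]] with rank 1, so corank 2. A Groebner basis of the Jacobian ideal J(f) in C{u,v,w} is {v^3, u^2 + 2*v^2, u*v + v^2, w}; counting standard monomials gives mu = 4. Corank 2; j^3 = v*(u^2 + 2*u*v + 2*v^2) splits into three distinct lines over C (the quadratic factor has nonzero discriminant), so D_4.

Type D_4, Milnor number mu = 4.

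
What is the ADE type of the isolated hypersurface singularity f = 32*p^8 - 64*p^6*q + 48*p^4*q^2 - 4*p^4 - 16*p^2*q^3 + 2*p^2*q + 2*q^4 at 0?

D_5

The Hessian of f at 0 is [[0, 0], [0, 0]] with rank 0, so corank 2. A Groebner basis of the Jacobian ideal J(f) in C{p,q} is {p^3, p^2/4 + q^3, p*q}; counting standard monomials gives mu = 5. Corank 2; j^3 = 2*p^2*q has shape L^2 M (L != M), so D-series; mu = 5 gives D_5.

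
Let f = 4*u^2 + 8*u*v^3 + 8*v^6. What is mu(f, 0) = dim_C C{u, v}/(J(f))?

5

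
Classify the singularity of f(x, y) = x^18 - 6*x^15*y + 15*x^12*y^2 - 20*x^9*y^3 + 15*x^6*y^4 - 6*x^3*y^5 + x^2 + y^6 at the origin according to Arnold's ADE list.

A_{5}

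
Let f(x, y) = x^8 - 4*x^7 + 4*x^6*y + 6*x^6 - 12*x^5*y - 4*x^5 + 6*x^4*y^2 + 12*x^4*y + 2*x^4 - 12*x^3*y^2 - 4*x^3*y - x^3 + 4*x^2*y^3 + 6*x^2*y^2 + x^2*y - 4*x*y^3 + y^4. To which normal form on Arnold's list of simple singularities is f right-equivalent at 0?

The Hessian of f at 0 has rank 0. Corank 2; j^3 = -x^2*(x - y) has shape L^2 M (L != M), so D-series; mu = 5 gives D_5.

D_{5}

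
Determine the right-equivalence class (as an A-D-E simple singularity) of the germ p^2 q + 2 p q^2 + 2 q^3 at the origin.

D_4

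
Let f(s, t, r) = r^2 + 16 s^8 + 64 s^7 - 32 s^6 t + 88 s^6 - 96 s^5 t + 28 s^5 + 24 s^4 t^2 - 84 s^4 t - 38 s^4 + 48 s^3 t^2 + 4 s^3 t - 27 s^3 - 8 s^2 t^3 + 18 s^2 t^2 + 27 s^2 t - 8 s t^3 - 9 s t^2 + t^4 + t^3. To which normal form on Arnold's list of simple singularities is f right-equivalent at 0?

E_{6}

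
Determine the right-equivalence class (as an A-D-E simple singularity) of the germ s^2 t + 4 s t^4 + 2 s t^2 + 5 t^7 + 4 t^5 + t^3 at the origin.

D8

The Hessian of f at 0 has rank 0. Corank 2; j^3 = t*(s + t)^2 has shape L^2 M (L != M), so D-series; mu = 8 gives D_8.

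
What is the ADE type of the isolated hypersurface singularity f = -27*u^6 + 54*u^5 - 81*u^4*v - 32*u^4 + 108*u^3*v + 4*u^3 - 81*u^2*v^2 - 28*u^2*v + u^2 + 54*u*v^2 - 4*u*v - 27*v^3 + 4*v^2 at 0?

The Hessian of f at 0 is [[2, -4], [-4, 8]] with rank 1, so corank 1. A Groebner basis of the Jacobian ideal J(f) in C{u,v} is {v^2, u - 2*v}; counting standard monomials gives mu = 2. Corank 1: A-series; mu = 2 gives A_2.

A2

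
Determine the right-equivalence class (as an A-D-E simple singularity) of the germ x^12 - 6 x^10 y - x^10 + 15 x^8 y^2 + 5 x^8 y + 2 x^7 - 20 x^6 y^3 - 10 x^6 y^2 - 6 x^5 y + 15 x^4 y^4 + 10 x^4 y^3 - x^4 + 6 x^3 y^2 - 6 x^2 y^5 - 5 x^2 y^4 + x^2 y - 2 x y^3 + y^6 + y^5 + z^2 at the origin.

The Hessian of f at 0 is [[0, 0, 0], [0, 0, 0], [0, 0, 2]] with rank 1, so corank 2. A Groebner basis of the Jacobian ideal J(f) in C{x,y,z} is {x^3, x^2*y + x^2/6 - x*y^2/6, -x*y + y^3, z}; counting standard monomials gives mu = 7. Corank 2; j^3 = x^2*y has shape L^2 M (L != M), so D-series; mu = 7 gives D_7.

D_7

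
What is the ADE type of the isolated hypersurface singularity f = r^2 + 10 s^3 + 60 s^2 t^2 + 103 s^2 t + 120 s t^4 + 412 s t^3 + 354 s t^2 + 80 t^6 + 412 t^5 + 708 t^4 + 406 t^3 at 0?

The Hessian of f at 0 has rank 1. Corank 2; j^3 = (2*s + 7*t)*(5*s^2 + 34*s*t + 58*t^2) splits into three distinct lines over C (the quadratic factor has nonzero discriminant), so D_4.

D4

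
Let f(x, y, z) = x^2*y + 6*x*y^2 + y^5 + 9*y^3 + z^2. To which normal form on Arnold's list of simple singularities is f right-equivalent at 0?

D_6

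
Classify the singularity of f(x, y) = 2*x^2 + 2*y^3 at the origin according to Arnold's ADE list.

The Hessian of f at 0 is [[4, 0], [0, 0]] with rank 1, so corank 1. A Groebner basis of the Jacobian ideal J(f) in C{x,y} is {y^2, x}; counting standard monomials gives mu = 2. Corank 1: A-series; mu = 2 gives A_2.

A2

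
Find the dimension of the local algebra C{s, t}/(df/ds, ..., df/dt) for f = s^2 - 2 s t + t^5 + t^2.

4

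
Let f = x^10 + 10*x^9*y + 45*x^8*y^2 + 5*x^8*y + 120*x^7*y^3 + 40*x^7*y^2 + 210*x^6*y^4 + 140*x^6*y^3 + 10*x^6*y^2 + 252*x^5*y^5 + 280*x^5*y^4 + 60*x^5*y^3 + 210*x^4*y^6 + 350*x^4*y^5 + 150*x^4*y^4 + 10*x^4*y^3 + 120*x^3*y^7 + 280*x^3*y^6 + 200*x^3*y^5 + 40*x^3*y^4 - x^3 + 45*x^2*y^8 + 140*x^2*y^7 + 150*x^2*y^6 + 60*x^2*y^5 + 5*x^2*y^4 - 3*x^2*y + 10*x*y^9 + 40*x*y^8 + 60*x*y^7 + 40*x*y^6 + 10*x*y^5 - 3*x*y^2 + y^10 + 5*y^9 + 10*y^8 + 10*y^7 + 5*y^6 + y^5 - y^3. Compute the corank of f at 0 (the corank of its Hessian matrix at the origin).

The Hessian at 0 is [[0, 0], [0, 0]] of rank 0; hence corank 2.

2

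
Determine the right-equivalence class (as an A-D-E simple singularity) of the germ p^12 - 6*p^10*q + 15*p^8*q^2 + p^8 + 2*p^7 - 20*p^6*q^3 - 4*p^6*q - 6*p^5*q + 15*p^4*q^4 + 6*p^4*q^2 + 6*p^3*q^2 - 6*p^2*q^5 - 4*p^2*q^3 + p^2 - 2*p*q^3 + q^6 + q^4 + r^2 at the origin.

The Hessian of f at 0 has rank 2. Corank 1: A-series; mu = 3 gives A_3.

A_{3}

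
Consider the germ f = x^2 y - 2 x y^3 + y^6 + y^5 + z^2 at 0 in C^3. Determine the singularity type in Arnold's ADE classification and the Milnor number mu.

The Hessian of f at 0 has rank 1. Corank 2; j^3 = x^2*y has shape L^2 M (L != M), so D-series; mu = 7 gives D_7.

Type D_{7}, Milnor number mu = 7.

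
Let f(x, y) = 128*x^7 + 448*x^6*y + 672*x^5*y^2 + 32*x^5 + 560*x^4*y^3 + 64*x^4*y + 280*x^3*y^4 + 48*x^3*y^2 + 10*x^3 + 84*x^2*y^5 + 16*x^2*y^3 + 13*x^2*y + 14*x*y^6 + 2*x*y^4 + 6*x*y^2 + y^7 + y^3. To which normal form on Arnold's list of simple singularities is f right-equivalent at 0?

D4

The Hessian of f at 0 has rank 0. Corank 2; j^3 = (2*x + y)*(5*x^2 + 4*x*y + y^2) splits into three distinct lines over C (the quadratic factor has nonzero discriminant), so D_4.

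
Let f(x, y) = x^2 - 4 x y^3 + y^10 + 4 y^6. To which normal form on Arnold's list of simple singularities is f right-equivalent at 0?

The Hessian of f at 0 has rank 1. Corank 1: A-series; mu = 9 gives A_9.

A9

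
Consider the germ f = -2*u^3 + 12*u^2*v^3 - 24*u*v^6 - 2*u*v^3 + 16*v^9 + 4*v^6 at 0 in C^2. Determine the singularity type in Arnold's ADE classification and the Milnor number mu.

Type E_{7}, Milnor number mu = 7.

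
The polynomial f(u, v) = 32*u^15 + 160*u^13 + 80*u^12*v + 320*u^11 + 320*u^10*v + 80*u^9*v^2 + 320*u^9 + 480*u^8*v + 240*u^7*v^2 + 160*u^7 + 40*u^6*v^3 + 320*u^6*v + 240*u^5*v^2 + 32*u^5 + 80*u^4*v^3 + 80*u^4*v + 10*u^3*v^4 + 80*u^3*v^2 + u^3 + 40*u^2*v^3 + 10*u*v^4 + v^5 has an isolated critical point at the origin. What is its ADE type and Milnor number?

Type E_{8}, Milnor number mu = 8.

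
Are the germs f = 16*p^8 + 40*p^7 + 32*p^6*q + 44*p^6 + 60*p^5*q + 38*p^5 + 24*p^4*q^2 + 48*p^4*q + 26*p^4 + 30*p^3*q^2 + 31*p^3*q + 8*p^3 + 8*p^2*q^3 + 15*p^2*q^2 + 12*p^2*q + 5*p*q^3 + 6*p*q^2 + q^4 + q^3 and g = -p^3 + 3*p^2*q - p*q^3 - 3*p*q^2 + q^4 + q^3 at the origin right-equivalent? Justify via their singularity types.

The Hessian of f at 0 is [[0, 0], [0, 0]] with rank 0, so corank 2. A Groebner basis of the Jacobian ideal J(f) in C{p,q} is {-256*p^2 - 256*p*q + q^4 - 8*q^3/3 - 64*q^2, p^3 + 36*p^2 + 36*p*q + q^3/2 + 9*q^2, p^2*q - 152*p^2/3 - 152*p*q/3 - 7*q^3/9 - 38*q^2/3, 160*p^2/3 + p*q^2 + 160*p*q/3 + 19*q^3/18 + 40*q^2/3}; counting standard monomials gives mu = 7. Corank 2; j^3 = (2*p + q)^3 is a perfect cube, so E-series; the 4-jet and mu = 7 give E_7. The Hessian of g at 0 is [[0, 0], [0, 0]] with rank 0, so corank 2. A Groebner basis of the Jacobian ideal J(g) in C{p,q} is {p^3 - 3*p^2*q - 6*p^2 + 12*p*q - 6*q^2, 3*p^2 + p*q^2 - 6*p*q + 3*q^2, 3*p^2 - 6*p*q + q^3 + 3*q^2}; counting standard monomials gives mu = 7. Corank 2; j^3 = -(p - q)^3 is a perfect cube, so E-series; the 4-jet and mu = 7 give E_7. Both have type E_7, hence right-equivalent.

Yes.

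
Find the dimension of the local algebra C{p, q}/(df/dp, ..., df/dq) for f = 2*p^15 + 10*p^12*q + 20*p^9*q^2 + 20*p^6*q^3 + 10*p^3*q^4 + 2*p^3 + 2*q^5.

The Hessian of f at 0 has rank 0. Corank 2; j^3 = 2*p^3 is a perfect cube, so E-series; the 5-jet and mu = 8 give E_8.

8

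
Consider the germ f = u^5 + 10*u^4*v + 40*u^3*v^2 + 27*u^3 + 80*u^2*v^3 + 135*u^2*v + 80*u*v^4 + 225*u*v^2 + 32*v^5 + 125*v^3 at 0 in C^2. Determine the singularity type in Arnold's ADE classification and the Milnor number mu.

The Hessian of f at 0 has rank 0. Corank 2; j^3 = (3*u + 5*v)^3 is a perfect cube, so E-series; the 5-jet and mu = 8 give E_8.

Type E_8, Milnor number mu = 8.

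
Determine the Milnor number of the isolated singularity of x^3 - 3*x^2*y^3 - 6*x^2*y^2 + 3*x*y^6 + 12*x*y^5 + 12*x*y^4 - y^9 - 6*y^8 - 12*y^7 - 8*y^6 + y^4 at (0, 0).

The Hessian of f at 0 is [[0, 0], [0, 0]] with rank 0, so corank 2. A Groebner basis of the Jacobian ideal J(f) in C{x,y} is {x^3, x^2*y, -x^2/4 + x*y^2, y^3}; counting standard monomials gives mu = 6. Corank 2; j^3 = x^3 is a perfect cube, so E-series; the 4-jet and mu = 6 give E_6.

6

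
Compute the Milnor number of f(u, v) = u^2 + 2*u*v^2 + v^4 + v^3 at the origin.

2

The Hessian of f at 0 has rank 1. Corank 1: A-series; mu = 2 gives A_2.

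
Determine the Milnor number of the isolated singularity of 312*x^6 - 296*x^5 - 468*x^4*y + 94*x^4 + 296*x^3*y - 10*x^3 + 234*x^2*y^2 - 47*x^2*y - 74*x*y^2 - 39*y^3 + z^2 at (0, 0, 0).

The Hessian of f at 0 has rank 1. Corank 2; j^3 = -(2*x + 3*y)*(5*x^2 + 16*x*y + 13*y^2) splits into three distinct lines over C (the quadratic factor has nonzero discriminant), so D_4.

4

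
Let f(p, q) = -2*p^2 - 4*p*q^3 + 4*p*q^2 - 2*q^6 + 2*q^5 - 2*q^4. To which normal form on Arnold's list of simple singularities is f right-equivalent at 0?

The Hessian of f at 0 is [[-4, 0], [0, 0]] with rank 1, so corank 1. A Groebner basis of the Jacobian ideal J(f) in C{p,q} is {p + q^3 - q^2, p^2, p*q + p - q^2}; counting standard monomials gives mu = 4. Corank 1: A-series; mu = 4 gives A_4.

A4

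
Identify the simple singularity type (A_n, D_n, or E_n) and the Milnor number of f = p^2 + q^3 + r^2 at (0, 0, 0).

Type A_2, Milnor number mu = 2.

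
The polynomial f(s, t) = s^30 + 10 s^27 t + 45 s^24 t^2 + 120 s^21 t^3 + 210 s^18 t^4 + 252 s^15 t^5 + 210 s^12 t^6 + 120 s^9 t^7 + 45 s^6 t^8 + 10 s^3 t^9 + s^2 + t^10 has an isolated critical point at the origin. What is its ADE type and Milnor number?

Type A_{9}, Milnor number mu = 9.

The Hessian of f at 0 has rank 1. Corank 1: A-series; mu = 9 gives A_9.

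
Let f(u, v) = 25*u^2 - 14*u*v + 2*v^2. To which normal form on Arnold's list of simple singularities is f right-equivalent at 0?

A_1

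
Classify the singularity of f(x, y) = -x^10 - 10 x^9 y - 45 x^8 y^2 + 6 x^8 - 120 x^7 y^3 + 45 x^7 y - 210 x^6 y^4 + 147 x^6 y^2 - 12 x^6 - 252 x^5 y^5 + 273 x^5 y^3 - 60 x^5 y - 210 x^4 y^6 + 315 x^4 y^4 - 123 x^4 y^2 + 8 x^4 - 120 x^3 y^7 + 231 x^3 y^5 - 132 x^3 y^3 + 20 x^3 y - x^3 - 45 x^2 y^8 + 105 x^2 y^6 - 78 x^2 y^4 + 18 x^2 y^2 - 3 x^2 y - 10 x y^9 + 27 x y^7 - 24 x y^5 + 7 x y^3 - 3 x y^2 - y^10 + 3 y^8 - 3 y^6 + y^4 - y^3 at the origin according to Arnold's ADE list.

E_7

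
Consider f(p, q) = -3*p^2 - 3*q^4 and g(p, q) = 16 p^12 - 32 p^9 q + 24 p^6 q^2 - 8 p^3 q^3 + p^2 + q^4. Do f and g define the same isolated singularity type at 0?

Yes.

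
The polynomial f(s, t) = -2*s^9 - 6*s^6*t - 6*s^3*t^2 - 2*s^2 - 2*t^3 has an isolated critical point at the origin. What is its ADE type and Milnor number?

The Hessian of f at 0 has rank 1. Corank 1: A-series; mu = 2 gives A_2.

Type A2, Milnor number mu = 2.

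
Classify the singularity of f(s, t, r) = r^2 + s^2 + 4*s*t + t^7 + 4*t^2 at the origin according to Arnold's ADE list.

The Hessian of f at 0 has rank 2. Corank 1: A-series; mu = 6 gives A_6.

A_{6}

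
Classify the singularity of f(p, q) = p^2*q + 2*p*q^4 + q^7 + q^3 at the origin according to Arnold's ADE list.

The Hessian of f at 0 has rank 0. Corank 2; j^3 = q*(p^2 + q^2) splits into three distinct lines over C (the quadratic factor has nonzero discriminant), so D_4.

D_4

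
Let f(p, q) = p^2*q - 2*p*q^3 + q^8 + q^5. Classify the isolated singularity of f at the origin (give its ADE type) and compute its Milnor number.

Type D9, Milnor number mu = 9.

The Hessian of f at 0 has rank 0. Corank 2; j^3 = p^2*q has shape L^2 M (L != M), so D-series; mu = 9 gives D_9.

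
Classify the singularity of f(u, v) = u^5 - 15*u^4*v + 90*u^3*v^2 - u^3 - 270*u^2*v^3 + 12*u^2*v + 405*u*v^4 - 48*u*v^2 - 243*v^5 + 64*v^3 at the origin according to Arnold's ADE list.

The Hessian of f at 0 is [[0, 0], [0, 0]] with rank 0, so corank 2. A Groebner basis of the Jacobian ideal J(f) in C{u,v} is {v^5, u*v^3 - 15*v^4/4, u^2 - 8*u*v + 16*v^2}; counting standard monomials gives mu = 8. Corank 2; j^3 = -(u - 4*v)^3 is a perfect cube, so E-series; the 5-jet and mu = 8 give E_8.

E8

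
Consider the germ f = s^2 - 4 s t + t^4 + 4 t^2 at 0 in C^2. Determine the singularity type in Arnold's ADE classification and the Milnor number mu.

Type A_3, Milnor number mu = 3.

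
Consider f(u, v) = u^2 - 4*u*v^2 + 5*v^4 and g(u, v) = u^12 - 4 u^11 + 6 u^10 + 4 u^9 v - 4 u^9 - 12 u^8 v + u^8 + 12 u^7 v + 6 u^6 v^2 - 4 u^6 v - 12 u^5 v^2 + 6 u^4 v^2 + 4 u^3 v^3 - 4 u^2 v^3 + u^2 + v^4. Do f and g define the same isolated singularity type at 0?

Yes.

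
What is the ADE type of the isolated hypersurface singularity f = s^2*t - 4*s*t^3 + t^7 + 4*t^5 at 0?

D8

The Hessian of f at 0 has rank 0. Corank 2; j^3 = s^2*t has shape L^2 M (L != M), so D-series; mu = 8 gives D_8.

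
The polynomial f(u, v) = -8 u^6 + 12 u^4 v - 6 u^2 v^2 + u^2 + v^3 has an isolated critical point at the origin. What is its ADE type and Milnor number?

Type A2, Milnor number mu = 2.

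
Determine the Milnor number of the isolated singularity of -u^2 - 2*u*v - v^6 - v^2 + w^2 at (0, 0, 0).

5

The Hessian of f at 0 is [[-2, -2, 0], [-2, -2, 0], [0, 0, 2]] with rank 2, so corank 1. A Groebner basis of the Jacobian ideal J(f) in C{u,v,w} is {v^5, u + v, w}; counting standard monomials gives mu = 5. Corank 1: A-series; mu = 5 gives A_5.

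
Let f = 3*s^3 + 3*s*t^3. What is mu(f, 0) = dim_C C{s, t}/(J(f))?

7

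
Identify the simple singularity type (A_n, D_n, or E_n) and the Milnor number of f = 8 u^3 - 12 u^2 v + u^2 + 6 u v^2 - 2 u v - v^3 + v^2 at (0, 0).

The Hessian of f at 0 has rank 1. Corank 1: A-series; mu = 2 gives A_2.

Type A_2, Milnor number mu = 2.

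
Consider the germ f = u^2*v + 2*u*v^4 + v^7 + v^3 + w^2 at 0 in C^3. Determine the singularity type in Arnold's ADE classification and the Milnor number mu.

Type D_4, Milnor number mu = 4.

The Hessian of f at 0 is [[0, 0, 0], [0, 0, 0], [0, 0, 2]] with rank 1, so corank 2. A Groebner basis of the Jacobian ideal J(f) in C{u,v,w} is {v^3, u^2 + 3*v^2, u*v, w}; counting standard monomials gives mu = 4. Corank 2; j^3 = v*(u^2 + v^2) splits into three distinct lines over C (the quadratic factor has nonzero discriminant), so D_4.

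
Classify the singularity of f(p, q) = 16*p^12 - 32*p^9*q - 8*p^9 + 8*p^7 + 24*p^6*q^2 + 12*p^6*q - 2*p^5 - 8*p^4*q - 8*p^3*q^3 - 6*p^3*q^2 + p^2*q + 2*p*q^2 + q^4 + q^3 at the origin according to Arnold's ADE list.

The Hessian of f at 0 has rank 0. Corank 2; j^3 = q*(p + q)^2 has shape L^2 M (L != M), so D-series; mu = 5 gives D_5.

D_{5}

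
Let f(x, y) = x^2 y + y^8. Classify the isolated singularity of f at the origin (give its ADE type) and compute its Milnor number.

Type D_9, Milnor number mu = 9.

The Hessian of f at 0 has rank 0. Corank 2; j^3 = x^2*y has shape L^2 M (L != M), so D-series; mu = 9 gives D_9.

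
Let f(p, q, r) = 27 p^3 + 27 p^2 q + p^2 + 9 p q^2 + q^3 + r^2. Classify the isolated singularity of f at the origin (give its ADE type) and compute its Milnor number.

The Hessian of f at 0 is [[2, 0, 0], [0, 0, 0], [0, 0, 2]] with rank 2, so corank 1. A Groebner basis of the Jacobian ideal J(f) in C{p,q,r} is {q^2, p, r}; counting standard monomials gives mu = 2. Corank 1: A-series; mu = 2 gives A_2.

Type A_2, Milnor number mu = 2.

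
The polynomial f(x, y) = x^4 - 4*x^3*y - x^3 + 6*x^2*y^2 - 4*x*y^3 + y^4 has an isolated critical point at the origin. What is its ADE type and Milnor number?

The Hessian of f at 0 has rank 0. Corank 2; j^3 = -x^3 is a perfect cube, so E-series; the 4-jet and mu = 6 give E_6.

Type E_6, Milnor number mu = 6.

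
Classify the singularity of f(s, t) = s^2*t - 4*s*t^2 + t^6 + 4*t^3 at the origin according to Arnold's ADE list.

The Hessian of f at 0 has rank 0. Corank 2; j^3 = t*(s - 2*t)^2 has shape L^2 M (L != M), so D-series; mu = 7 gives D_7.

D_7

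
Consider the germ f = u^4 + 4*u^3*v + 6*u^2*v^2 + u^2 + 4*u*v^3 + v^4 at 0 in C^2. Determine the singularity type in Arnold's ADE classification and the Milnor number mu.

Type A3, Milnor number mu = 3.

The Hessian of f at 0 has rank 1. Corank 1: A-series; mu = 3 gives A_3.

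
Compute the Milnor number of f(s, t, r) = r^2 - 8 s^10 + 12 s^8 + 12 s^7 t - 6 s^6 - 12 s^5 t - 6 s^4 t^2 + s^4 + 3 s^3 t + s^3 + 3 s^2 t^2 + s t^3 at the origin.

7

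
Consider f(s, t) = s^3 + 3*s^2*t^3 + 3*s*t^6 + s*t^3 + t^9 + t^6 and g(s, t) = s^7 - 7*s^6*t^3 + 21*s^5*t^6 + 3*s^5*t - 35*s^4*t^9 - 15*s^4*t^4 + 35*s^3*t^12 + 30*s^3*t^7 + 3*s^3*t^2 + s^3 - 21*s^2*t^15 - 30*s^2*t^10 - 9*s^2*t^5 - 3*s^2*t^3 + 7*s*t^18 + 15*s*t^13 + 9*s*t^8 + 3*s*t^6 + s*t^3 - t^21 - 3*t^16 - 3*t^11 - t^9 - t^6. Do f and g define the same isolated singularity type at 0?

The Hessian of f at 0 has rank 0. Corank 2; j^3 = s^3 is a perfect cube, so E-series; the 4-jet and mu = 7 give E_7. The Hessian of g at 0 has rank 0. Corank 2; j^3 = s^3 is a perfect cube, so E-series; the 4-jet and mu = 7 give E_7. Both have type E_7, hence right-equivalent.

Yes.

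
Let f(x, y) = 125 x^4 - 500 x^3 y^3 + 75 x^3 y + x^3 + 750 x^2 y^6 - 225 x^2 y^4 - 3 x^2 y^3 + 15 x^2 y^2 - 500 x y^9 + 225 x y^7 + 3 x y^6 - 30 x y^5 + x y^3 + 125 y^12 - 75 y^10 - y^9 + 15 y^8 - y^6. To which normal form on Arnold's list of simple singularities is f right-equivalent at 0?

The Hessian of f at 0 is [[0, 0], [0, 0]] with rank 0, so corank 2. A Groebner basis of the Jacobian ideal J(f) in C{x,y} is {3*x^2/25 + y^4 + y^3/25, x^3, x^2*y - x^2/25 - y^3/75, 2*x^2/5 + x*y^2 + 2*y^3/15}; counting standard monomials gives mu = 7. Corank 2; j^3 = x^3 is a perfect cube, so E-series; the 4-jet and mu = 7 give E_7.

E_7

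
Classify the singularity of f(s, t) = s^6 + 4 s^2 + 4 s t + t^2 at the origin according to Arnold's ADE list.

A_{5}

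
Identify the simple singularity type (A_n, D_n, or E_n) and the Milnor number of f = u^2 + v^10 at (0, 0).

Type A_9, Milnor number mu = 9.

The Hessian of f at 0 has rank 1. Corank 1: A-series; mu = 9 gives A_9.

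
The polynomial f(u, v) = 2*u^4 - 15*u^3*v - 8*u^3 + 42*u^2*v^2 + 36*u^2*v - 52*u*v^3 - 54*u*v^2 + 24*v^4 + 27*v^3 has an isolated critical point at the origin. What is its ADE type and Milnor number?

The Hessian of f at 0 is [[0, 0], [0, 0]] with rank 0, so corank 2. A Groebner basis of the Jacobian ideal J(f) in C{u,v} is {768*u^2 - 2304*u*v + v^4 + 8*v^3 + 1728*v^2, u^3 - 252*u^2 + 756*u*v - 6*v^3 - 567*v^2, u^2*v - 104*u^2 + 312*u*v - 10*v^3/3 - 234*v^2, -32*u^2 + u*v^2 + 96*u*v - 11*v^3/6 - 72*v^2}; counting standard monomials gives mu = 7. Corank 2; j^3 = -(2*u - 3*v)^3 is a perfect cube, so E-series; the 4-jet and mu = 7 give E_7.

Type E7, Milnor number mu = 7.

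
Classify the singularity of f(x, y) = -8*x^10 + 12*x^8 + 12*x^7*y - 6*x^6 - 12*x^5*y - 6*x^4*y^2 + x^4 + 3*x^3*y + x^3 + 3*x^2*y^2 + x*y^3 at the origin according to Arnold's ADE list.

E_{7}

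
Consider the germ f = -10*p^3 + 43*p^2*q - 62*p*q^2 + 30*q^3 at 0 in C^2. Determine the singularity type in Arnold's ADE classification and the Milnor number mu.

Type D_{4}, Milnor number mu = 4.

The Hessian of f at 0 has rank 0. Corank 2; j^3 = -(2*p - 3*q)*(5*p^2 - 14*p*q + 10*q^2) splits into three distinct lines over C (the quadratic factor has nonzero discriminant), so D_4.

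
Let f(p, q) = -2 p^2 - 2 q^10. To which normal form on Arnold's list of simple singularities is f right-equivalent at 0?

A9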